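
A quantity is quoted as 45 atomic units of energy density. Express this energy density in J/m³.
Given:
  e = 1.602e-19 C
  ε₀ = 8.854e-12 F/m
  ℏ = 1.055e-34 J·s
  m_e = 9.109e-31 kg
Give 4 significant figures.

One atomic unit of energy density: u_au = E_h/a₀³ = m_e⁴e¹⁰/((4πε₀)⁵ℏ⁸) = 2.929e13 J/m³.
45 × 2.929e13 J/m³ = 1.318e15 J/m³

1.318e15 J/m³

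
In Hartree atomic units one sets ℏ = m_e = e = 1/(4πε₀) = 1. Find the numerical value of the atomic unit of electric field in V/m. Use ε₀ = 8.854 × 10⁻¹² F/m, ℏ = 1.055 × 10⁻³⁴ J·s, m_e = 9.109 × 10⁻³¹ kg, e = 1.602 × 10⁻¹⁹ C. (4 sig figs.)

E_au = E_h/(e a₀) = m_e²e⁵/((4πε₀)³ℏ⁴)
E_h = 4.354 × 10⁻¹⁸ J
a₀ = 5.297 × 10⁻¹¹ m
E_h/(e·a₀) = 5.131 × 10¹¹ V/m

5.131 × 10¹¹ V/m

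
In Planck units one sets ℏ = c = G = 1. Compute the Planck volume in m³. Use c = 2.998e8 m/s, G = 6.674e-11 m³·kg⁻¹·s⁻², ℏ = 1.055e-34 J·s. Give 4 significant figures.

V_P = (ℏG/c³)^(3/2)
  = √(1.784e-209)
  = 4.224e-105 m³

4.224e-105 m³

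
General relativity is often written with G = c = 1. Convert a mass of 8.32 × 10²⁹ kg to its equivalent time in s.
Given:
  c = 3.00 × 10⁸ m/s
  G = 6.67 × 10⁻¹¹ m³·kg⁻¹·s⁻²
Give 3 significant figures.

2.06 × 10⁻⁶ s

Mass → time via G/c³.
8.32 × 10²⁹ kg × (G/c³) = 2.06 × 10⁻⁶ s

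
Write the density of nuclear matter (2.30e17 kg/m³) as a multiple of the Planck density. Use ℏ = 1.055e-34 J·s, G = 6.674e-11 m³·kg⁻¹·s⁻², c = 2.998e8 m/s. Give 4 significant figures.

Planck density: ρ_P = c⁵/(ℏG²) = 5.154e96 kg/m³.
2.30e17 / 5.154e96 = 4.463e-80

4.463e-80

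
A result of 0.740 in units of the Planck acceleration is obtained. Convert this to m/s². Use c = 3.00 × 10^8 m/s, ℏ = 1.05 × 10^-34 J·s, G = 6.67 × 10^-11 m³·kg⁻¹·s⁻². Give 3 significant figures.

One Planck acceleration: a_P = √(c⁷/(ℏG)) = 5.59 × 10^51 m/s².
0.740 × 5.59 × 10^51 m/s² = 4.14 × 10^51 m/s²

4.14 × 10^51 m/s²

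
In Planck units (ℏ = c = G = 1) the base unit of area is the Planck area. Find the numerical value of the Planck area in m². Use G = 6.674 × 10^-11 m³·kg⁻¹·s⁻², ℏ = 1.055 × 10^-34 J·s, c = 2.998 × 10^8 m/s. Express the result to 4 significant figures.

2.613 × 10^-70 m²

A_P = ℏG/c³
  = 7.041 × 10^-45 / 2.695 × 10^25
  = 2.613 × 10^-70 m²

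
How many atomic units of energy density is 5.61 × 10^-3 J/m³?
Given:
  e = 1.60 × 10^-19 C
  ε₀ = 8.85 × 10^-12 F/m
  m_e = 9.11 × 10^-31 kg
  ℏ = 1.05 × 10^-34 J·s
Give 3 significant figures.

atomic unit of energy density: u_au = E_h/a₀³ = m_e⁴e¹⁰/((4πε₀)⁵ℏ⁸) = 3.01 × 10^13 J/m³.
5.61 × 10^-3 / 3.01 × 10^13 = 1.86 × 10^-16

1.86 × 10^-16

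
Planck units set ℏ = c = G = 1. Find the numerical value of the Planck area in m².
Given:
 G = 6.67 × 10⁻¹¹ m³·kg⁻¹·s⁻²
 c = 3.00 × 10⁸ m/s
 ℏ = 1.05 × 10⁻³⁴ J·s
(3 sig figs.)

The unique combination of the constants set to 1 with dimensions of area is A_P = ℏG/c³.
  = 7.00 × 10⁻⁴⁵ / 2.70 × 10²⁵
  = 2.59 × 10⁻⁷⁰ m²

2.59 × 10⁻⁷⁰ m²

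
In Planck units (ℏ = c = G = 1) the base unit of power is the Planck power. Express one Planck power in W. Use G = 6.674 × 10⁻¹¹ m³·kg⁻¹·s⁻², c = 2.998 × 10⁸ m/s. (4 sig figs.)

P_P = c⁵/G
  = 2.422 × 10⁴² / 6.674 × 10⁻¹¹
  = 3.629 × 10⁵² W

3.629 × 10⁵² W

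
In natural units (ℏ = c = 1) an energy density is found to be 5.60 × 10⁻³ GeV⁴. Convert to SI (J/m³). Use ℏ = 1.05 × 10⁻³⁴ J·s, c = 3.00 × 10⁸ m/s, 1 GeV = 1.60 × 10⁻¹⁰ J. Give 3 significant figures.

[E]/[L]³ = [E]⁴/(ℏc)³; restore (ℏc)⁻³.
1 GeV⁴ → 1/(ℏc)³ × (1 GeV in J)⁴ = 2.10 × 10³⁷ J/m³.
Result: 5.60 × 10⁻³ × 2.10 × 10³⁷ = 1.17 × 10³⁵ J/m³.

1.17 × 10³⁵ J/m³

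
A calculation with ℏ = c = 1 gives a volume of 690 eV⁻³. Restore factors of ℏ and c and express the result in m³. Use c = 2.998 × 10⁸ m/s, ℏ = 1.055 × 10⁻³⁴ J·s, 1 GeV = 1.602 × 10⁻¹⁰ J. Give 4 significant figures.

Volume is [L]³ = [E]⁻³·(ℏc)³.
1 GeV⁻³ → (ℏc)³ × (1 GeV in J)⁻³ = 7.696 × 10⁻⁴⁸ m³.
Convert the energy scale: 690 eV⁻³ = 6.90 × 10²⁹ GeV⁻³.
Result: 6.90 × 10²⁹ × 7.696 × 10⁻⁴⁸ = 5.310 × 10⁻¹⁸ m³.

5.310 × 10⁻¹⁸ m³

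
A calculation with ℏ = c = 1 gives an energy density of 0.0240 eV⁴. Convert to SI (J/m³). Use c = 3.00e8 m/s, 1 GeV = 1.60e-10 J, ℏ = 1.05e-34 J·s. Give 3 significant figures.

[E]/[L]³ = [E]⁴/(ℏc)³; restore (ℏc)⁻³.
1 GeV⁴ → 1/(ℏc)³ × (1 GeV in J)⁴ = 2.10e37 J/m³.
Convert the energy scale: 0.0240 eV⁴ = 2.40e-38 GeV⁴.
Result: 2.40e-38 × 2.10e37 = 0.503 J/m³.

0.503 J/m³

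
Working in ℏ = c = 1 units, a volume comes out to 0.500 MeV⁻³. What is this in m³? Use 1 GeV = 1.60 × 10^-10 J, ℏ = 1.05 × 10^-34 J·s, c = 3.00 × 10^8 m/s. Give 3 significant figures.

3.82 × 10^-39 m³

Volume is [L]³ = [E]⁻³·(ℏc)³.
1 GeV⁻³ → (ℏc)³ × (1 GeV in J)⁻³ = 7.63 × 10^-48 m³.
Convert the energy scale: 0.500 MeV⁻³ = 5.00 × 10^8 GeV⁻³.
Result: 5.00 × 10^8 × 7.63 × 10^-48 = 3.82 × 10^-39 m³.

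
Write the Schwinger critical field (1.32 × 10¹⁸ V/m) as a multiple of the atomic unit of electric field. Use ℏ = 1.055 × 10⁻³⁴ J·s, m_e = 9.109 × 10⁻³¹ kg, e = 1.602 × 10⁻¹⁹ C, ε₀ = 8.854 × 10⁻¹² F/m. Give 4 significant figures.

atomic unit of electric field: E_au = E_h/(e a₀) = m_e²e⁵/((4πε₀)³ℏ⁴) = 5.131 × 10¹¹ V/m.
1.32 × 10¹⁸ / 5.131 × 10¹¹ = 2.573 × 10⁶

2.573 × 10⁶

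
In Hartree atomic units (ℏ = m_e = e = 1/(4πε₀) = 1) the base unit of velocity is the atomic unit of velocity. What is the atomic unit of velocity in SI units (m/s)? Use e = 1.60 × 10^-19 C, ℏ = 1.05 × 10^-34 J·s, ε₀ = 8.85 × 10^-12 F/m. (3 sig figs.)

2.19 × 10^6 m/s

v_au = e²/(4πε₀ℏ)
  = 2.56 × 10^-38 / 1.17 × 10^-44
  = 2.19 × 10^6 m/s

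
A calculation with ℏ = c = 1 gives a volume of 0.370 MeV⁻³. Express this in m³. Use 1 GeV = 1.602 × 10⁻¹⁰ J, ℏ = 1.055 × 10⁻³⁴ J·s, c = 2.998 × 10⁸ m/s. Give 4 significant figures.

2.848 × 10⁻³⁹ m³

Volume is [L]³ = [E]⁻³·(ℏc)³.
1 GeV⁻³ → (ℏc)³ × (1 GeV in J)⁻³ = 7.696 × 10⁻⁴⁸ m³.
Convert the energy scale: 0.370 MeV⁻³ = 3.70 × 10⁸ GeV⁻³.
Result: 3.70 × 10⁸ × 7.696 × 10⁻⁴⁸ = 2.848 × 10⁻³⁹ m³.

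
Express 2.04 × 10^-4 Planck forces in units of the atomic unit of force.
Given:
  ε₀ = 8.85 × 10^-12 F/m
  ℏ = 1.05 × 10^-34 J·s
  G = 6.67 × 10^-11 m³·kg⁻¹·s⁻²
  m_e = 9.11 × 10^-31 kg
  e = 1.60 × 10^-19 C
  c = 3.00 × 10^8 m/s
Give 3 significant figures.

Planck force: F_P = c⁴/G = 1.21 × 10^44 N
atomic unit of force: F_au = E_h/a₀ = m_e²e⁶/((4πε₀)³ℏ⁴) = 8.33 × 10^-8 N
2.04 × 10^-4 × 1.21 × 10^44 / 8.33 × 10^-8 = 2.97 × 10^47

2.97 × 10^47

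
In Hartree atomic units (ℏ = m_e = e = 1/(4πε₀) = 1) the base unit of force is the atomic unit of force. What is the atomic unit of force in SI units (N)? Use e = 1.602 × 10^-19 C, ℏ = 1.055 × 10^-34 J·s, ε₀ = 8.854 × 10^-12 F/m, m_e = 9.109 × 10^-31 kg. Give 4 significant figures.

F_au = E_h/a₀ = m_e²e⁶/((4πε₀)³ℏ⁴)
E_h = 4.354 × 10^-18 J
a₀ = 5.297 × 10^-11 m
E_h/a₀ = 8.220 × 10^-8 N

8.220 × 10^-8 N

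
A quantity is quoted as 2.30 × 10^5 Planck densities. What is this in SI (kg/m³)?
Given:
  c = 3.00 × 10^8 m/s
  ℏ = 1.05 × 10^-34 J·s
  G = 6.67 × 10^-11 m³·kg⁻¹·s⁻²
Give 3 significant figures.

One Planck density: ρ_P = c⁵/(ℏG²) = 5.20 × 10^96 kg/m³.
2.30 × 10^5 × 5.20 × 10^96 kg/m³ = 1.20 × 10^102 kg/m³

1.20 × 10^102 kg/m³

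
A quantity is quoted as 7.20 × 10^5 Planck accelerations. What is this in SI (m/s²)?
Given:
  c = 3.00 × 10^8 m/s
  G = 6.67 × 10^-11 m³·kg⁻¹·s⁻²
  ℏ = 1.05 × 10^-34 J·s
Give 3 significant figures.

One Planck acceleration: a_P = √(c⁷/(ℏG)) = 5.59 × 10^51 m/s².
7.20 × 10^5 × 5.59 × 10^51 m/s² = 4.02 × 10^57 m/s²

4.02 × 10^57 m/s²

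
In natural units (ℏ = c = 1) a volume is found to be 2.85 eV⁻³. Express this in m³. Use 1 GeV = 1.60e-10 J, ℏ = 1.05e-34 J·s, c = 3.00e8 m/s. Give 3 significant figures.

Volume is [L]³ = [E]⁻³·(ℏc)³.
1 GeV⁻³ → (ℏc)³ × (1 GeV in J)⁻³ = 7.63e-48 m³.
Convert the energy scale: 2.85 eV⁻³ = 2.85e27 GeV⁻³.
Result: 2.85e27 × 7.63e-48 = 2.17e-20 m³.

2.17e-20 m³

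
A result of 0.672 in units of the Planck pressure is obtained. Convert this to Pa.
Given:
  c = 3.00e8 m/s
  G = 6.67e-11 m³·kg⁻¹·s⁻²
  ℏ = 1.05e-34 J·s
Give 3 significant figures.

3.15e113 Pa

One Planck pressure: p_P = c⁷/(ℏG²) = 4.68e113 Pa.
0.672 × 4.68e113 Pa = 3.15e113 Pa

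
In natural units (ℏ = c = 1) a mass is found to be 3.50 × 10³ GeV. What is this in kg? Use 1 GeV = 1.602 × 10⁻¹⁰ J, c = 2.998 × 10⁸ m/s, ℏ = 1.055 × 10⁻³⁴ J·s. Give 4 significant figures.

6.238 × 10⁻²⁴ kg

Mass is [E]/c²; divide by c².
1 GeV → 1/c² × (1 GeV in J) = 1.782 × 10⁻²⁷ kg.
Result: 3.50 × 10³ × 1.782 × 10⁻²⁷ = 6.238 × 10⁻²⁴ kg.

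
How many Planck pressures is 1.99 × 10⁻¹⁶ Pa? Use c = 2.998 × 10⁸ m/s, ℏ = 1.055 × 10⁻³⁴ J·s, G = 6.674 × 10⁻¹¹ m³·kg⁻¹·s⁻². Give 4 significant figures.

4.296 × 10⁻¹³⁰

Planck pressure: p_P = c⁷/(ℏG²) = 4.632 × 10¹¹³ Pa.
1.99 × 10⁻¹⁶ / 4.632 × 10¹¹³ = 4.296 × 10⁻¹³⁰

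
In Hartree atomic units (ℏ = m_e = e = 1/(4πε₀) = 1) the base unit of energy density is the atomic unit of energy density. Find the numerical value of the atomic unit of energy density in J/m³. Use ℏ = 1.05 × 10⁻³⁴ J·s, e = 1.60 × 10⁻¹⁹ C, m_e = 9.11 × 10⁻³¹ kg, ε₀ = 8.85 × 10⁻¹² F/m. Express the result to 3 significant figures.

u_au = E_h/a₀³ = m_e⁴e¹⁰/((4πε₀)⁵ℏ⁸)
E_h = 4.38 × 10⁻¹⁸ J
a₀ = 5.26 × 10⁻¹¹ m
E_h/a₀³ = 3.01 × 10¹³ J/m³

3.01 × 10¹³ J/m³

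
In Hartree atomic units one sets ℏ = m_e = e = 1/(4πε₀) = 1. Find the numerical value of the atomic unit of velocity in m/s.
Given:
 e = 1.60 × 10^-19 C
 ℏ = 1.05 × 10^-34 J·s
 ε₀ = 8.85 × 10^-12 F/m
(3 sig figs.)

v_au = e²/(4πε₀ℏ)
  = 2.56 × 10^-38 / 1.17 × 10^-44
  = 2.19 × 10^6 m/s

2.19 × 10^6 m/s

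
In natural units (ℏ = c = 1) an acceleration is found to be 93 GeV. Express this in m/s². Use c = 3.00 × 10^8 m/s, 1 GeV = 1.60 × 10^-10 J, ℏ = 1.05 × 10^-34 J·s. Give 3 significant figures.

Acceleration is [L]/[T]² = c·[E]/ℏ.
1 GeV → c/ℏ × (1 GeV in J) = 4.57 × 10^32 m/s².
Result: 93 × 4.57 × 10^32 = 4.25 × 10^34 m/s².

4.25 × 10^34 m/s²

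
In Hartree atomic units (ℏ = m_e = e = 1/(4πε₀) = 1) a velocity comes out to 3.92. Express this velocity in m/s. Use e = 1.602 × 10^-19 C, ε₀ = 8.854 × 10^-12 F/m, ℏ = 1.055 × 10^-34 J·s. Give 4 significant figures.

One atomic unit of velocity: v_au = e²/(4πε₀ℏ) = 2.186 × 10^6 m/s.
3.92 × 2.186 × 10^6 m/s = 8.571 × 10^6 m/s

8.571 × 10^6 m/s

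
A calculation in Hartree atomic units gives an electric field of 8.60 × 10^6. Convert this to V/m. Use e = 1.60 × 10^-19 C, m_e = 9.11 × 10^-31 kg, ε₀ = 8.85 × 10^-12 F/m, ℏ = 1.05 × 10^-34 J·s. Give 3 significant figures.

4.48 × 10^18 V/m

One atomic unit of electric field: E_au = E_h/(e a₀) = m_e²e⁵/((4πε₀)³ℏ⁴) = 5.20 × 10^11 V/m.
8.60 × 10^6 × 5.20 × 10^11 V/m = 4.48 × 10^18 V/m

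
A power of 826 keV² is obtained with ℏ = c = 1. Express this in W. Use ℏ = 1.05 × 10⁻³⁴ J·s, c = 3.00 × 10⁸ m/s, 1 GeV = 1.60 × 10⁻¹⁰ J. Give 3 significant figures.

2.01 × 10⁵ W

Power is [E]/[T] = [E]²/ℏ.
1 GeV² → 1/ℏ × (1 GeV in J)² = 2.44 × 10¹⁴ W.
Convert the energy scale: 826 keV² = 8.26 × 10⁻¹⁰ GeV².
Result: 8.26 × 10⁻¹⁰ × 2.44 × 10¹⁴ = 2.01 × 10⁵ W.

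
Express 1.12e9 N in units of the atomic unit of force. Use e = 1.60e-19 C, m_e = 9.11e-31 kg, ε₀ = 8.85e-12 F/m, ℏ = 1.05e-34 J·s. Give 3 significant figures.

1.34e16

atomic unit of force: F_au = E_h/a₀ = m_e²e⁶/((4πε₀)³ℏ⁴) = 8.33e-8 N.
1.12e9 / 8.33e-8 = 1.34e16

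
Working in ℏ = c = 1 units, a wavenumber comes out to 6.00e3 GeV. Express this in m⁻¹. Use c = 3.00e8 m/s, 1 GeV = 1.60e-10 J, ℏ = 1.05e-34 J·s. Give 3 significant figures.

Inverse length is [E]/(ℏc).
1 GeV → 1/(ℏc) × (1 GeV in J) = 5.08e15 m⁻¹.
Result: 6.00e3 × 5.08e15 = 3.05e19 m⁻¹.

3.05e19 m⁻¹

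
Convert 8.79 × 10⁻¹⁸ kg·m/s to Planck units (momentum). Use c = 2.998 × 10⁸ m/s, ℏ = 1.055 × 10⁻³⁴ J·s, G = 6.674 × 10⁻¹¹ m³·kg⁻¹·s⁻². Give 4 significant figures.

1.347 × 10⁻¹⁸

Planck momentum: p_P = √(ℏc³/G) = 6.527 kg·m/s.
8.79 × 10⁻¹⁸ / 6.527 = 1.347 × 10⁻¹⁸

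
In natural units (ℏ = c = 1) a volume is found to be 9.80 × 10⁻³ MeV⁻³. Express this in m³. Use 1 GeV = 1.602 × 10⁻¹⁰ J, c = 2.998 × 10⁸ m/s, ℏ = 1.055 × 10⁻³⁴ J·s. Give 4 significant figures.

7.542 × 10⁻⁴¹ m³

Volume is [L]³ = [E]⁻³·(ℏc)³.
1 GeV⁻³ → (ℏc)³ × (1 GeV in J)⁻³ = 7.696 × 10⁻⁴⁸ m³.
Convert the energy scale: 9.80 × 10⁻³ MeV⁻³ = 9.80 × 10⁶ GeV⁻³.
Result: 9.80 × 10⁶ × 7.696 × 10⁻⁴⁸ = 7.542 × 10⁻⁴¹ m³.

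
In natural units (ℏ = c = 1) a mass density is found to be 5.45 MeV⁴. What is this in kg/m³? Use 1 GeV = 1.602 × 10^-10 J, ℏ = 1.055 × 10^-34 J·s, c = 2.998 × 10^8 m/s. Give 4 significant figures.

1.262 × 10^9 kg/m³

Mass density is [E]/(c²[L]³) = [E]⁴/(ℏ³c⁵).
1 GeV⁴ → 1/(ℏ³c⁵) × (1 GeV in J)⁴ = 2.316 × 10^20 kg/m³.
Convert the energy scale: 5.45 MeV⁴ = 5.45 × 10^-12 GeV⁴.
Result: 5.45 × 10^-12 × 2.316 × 10^20 = 1.262 × 10^9 kg/m³.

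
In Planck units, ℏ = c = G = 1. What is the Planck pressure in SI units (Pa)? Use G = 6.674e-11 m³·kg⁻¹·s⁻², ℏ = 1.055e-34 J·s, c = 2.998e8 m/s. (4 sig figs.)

4.632e113 Pa

From ℏ = c = G = 1 the pressure scale is p_P = c⁷/(ℏG²).
  = 2.177e59 / 4.699e-55
  = 4.632e113 Pa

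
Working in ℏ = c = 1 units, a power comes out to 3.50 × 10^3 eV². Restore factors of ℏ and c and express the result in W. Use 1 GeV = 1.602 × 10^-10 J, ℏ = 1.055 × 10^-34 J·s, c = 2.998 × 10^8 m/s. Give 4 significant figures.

0.8514 W

Power is [E]/[T] = [E]²/ℏ.
1 GeV² → 1/ℏ × (1 GeV in J)² = 2.433 × 10^14 W.
Convert the energy scale: 3.50 × 10^3 eV² = 3.50 × 10^-15 GeV².
Result: 3.50 × 10^-15 × 2.433 × 10^14 = 0.8514 W.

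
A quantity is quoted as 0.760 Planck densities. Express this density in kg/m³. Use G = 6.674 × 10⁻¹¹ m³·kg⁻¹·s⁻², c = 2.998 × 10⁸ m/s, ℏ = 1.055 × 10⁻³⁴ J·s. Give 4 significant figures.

3.917 × 10⁹⁶ kg/m³

One Planck density: ρ_P = c⁵/(ℏG²) = 5.154 × 10⁹⁶ kg/m³.
0.760 × 5.154 × 10⁹⁶ kg/m³ = 3.917 × 10⁹⁶ kg/m³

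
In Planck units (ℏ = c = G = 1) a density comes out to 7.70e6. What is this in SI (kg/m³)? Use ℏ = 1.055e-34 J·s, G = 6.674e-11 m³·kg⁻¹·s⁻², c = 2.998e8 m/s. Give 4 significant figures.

One Planck density: ρ_P = c⁵/(ℏG²) = 5.154e96 kg/m³.
7.70e6 × 5.154e96 kg/m³ = 3.968e103 kg/m³

3.968e103 kg/m³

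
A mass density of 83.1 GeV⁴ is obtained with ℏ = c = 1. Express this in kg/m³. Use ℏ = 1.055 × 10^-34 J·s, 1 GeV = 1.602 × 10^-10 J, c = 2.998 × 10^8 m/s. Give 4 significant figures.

Mass density is [E]/(c²[L]³) = [E]⁴/(ℏ³c⁵).
1 GeV⁴ → 1/(ℏ³c⁵) × (1 GeV in J)⁴ = 2.316 × 10^20 kg/m³.
Result: 83.1 × 2.316 × 10^20 = 1.925 × 10^22 kg/m³.

1.925 × 10^22 kg/m³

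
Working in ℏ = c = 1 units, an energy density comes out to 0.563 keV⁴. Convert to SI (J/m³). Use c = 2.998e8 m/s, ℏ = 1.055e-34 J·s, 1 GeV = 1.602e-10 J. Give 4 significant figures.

1.172e13 J/m³

[E]/[L]³ = [E]⁴/(ℏc)³; restore (ℏc)⁻³.
1 GeV⁴ → 1/(ℏc)³ × (1 GeV in J)⁴ = 2.082e37 J/m³.
Convert the energy scale: 0.563 keV⁴ = 5.63e-25 GeV⁴.
Result: 5.63e-25 × 2.082e37 = 1.172e13 J/m³.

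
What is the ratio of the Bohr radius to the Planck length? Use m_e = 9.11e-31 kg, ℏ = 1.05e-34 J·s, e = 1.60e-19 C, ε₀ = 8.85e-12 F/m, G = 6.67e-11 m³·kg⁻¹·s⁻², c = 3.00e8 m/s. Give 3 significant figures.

3.26e24

Bohr radius: a₀ = 4πε₀ℏ²/(m_e e²) = 5.26e-11 m
Planck length: ℓ_P = √(ℏG/c³) = 1.61e-35 m
ratio = 5.26e-11 / 1.61e-35 = 3.26e24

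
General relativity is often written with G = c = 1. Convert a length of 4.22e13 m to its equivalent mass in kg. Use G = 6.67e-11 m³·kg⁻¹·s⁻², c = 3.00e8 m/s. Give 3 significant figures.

5.69e40 kg

Length → mass via c²/G.
4.22e13 m × (c²/G) = 5.69e40 kg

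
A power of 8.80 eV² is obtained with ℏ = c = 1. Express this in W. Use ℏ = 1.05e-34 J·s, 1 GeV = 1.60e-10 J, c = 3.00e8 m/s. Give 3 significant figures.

2.15e-3 W

Power is [E]/[T] = [E]²/ℏ.
1 GeV² → 1/ℏ × (1 GeV in J)² = 2.44e14 W.
Convert the energy scale: 8.80 eV² = 8.80e-18 GeV².
Result: 8.80e-18 × 2.44e14 = 2.15e-3 W.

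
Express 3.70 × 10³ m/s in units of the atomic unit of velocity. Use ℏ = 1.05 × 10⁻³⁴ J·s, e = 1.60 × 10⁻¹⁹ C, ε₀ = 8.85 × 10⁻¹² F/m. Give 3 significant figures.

atomic unit of velocity: v_au = e²/(4πε₀ℏ) = 2.19 × 10⁶ m/s.
3.70 × 10³ / 2.19 × 10⁶ = 1.69 × 10⁻³

1.69 × 10⁻³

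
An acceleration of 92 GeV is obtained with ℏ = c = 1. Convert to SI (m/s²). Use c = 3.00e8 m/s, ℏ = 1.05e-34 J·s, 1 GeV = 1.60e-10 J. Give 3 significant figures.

Acceleration is [L]/[T]² = c·[E]/ℏ.
1 GeV → c/ℏ × (1 GeV in J) = 4.57e32 m/s².
Result: 92 × 4.57e32 = 4.21e34 m/s².

4.21e34 m/s²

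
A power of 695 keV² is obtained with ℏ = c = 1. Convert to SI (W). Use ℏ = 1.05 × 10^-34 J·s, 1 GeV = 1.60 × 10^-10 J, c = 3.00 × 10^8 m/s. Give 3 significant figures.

1.69 × 10^5 W

Power is [E]/[T] = [E]²/ℏ.
1 GeV² → 1/ℏ × (1 GeV in J)² = 2.44 × 10^14 W.
Convert the energy scale: 695 keV² = 6.95 × 10^-10 GeV².
Result: 6.95 × 10^-10 × 2.44 × 10^14 = 1.69 × 10^5 W.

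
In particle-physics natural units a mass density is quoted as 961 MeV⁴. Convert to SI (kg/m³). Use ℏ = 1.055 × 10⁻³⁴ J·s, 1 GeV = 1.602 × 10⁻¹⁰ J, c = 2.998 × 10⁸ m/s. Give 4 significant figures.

2.226 × 10¹¹ kg/m³

Mass density is [E]/(c²[L]³) = [E]⁴/(ℏ³c⁵).
1 GeV⁴ → 1/(ℏ³c⁵) × (1 GeV in J)⁴ = 2.316 × 10²⁰ kg/m³.
Convert the energy scale: 961 MeV⁴ = 9.61 × 10⁻¹⁰ GeV⁴.
Result: 9.61 × 10⁻¹⁰ × 2.316 × 10²⁰ = 2.226 × 10¹¹ kg/m³.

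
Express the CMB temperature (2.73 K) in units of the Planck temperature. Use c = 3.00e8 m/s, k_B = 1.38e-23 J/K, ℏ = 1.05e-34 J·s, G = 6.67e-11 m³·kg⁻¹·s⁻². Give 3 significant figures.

1.93e-32

Planck temperature: T_P = √(ℏc⁵/G) / k_B = 1.42e32 K.
2.73 / 1.42e32 = 1.93e-32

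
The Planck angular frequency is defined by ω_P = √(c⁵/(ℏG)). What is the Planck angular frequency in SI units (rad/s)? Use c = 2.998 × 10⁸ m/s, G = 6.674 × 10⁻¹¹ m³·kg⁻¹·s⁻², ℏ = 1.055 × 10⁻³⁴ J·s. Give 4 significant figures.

ω_P = √(c⁵/(ℏG))
  = √(3.440 × 10⁸⁶)
  = 1.855 × 10⁴³ rad/s

1.855 × 10⁴³ rad/s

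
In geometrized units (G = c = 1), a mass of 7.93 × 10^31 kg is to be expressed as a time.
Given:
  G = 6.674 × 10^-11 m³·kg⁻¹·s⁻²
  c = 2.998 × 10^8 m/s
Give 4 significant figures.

Mass → time via G/c³.
7.93 × 10^31 kg × (G/c³) = 1.964 × 10^-4 s

1.964 × 10^-4 s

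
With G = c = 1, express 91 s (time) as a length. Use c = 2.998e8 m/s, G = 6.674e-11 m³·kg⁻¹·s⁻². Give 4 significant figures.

Time → length via c.
91 s × (c) = 2.728e10 m

2.728e10 m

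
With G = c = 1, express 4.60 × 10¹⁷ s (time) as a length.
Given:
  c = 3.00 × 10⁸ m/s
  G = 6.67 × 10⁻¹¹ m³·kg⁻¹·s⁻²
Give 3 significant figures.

Time → length via c.
4.60 × 10¹⁷ s × (c) = 1.38 × 10²⁶ m

1.38 × 10²⁶ m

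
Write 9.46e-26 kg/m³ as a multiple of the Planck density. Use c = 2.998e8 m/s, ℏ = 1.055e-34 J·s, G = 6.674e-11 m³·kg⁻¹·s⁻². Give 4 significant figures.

1.836e-122

Planck density: ρ_P = c⁵/(ℏG²) = 5.154e96 kg/m³.
9.46e-26 / 5.154e96 = 1.836e-122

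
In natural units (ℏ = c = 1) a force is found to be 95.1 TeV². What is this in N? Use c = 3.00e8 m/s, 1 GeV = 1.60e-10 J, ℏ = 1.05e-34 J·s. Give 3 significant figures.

7.73e13 N

Force is [E]/[L] = [E]²/(ℏc); restore (ℏc)⁻¹.
1 GeV² → 1/(ℏc) × (1 GeV in J)² = 8.13e5 N.
Convert the energy scale: 95.1 TeV² = 9.51e7 GeV².
Result: 9.51e7 × 8.13e5 = 7.73e13 N.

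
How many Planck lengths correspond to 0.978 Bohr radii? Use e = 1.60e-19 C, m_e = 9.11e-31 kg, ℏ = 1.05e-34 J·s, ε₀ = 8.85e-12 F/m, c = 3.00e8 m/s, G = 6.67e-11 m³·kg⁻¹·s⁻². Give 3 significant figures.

Bohr radius: a₀ = 4πε₀ℏ²/(m_e e²) = 5.26e-11 m
Planck length: ℓ_P = √(ℏG/c³) = 1.61e-35 m
0.978 × 5.26e-11 / 1.61e-35 = 3.19e24

3.19e24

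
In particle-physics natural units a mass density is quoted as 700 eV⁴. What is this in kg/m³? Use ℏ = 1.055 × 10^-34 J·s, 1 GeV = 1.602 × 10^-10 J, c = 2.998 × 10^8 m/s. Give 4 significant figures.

Mass density is [E]/(c²[L]³) = [E]⁴/(ℏ³c⁵).
1 GeV⁴ → 1/(ℏ³c⁵) × (1 GeV in J)⁴ = 2.316 × 10^20 kg/m³.
Convert the energy scale: 700 eV⁴ = 7.00 × 10^-34 GeV⁴.
Result: 7.00 × 10^-34 × 2.316 × 10^20 = 1.621 × 10^-13 kg/m³.

1.621 × 10^-13 kg/m³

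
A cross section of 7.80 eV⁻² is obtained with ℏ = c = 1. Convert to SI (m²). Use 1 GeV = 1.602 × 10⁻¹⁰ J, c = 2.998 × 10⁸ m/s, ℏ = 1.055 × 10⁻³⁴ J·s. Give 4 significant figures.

3.040 × 10⁻¹³ m²

Area is [L]² = [E]⁻²·(ℏc)²; restore (ℏc)².
1 GeV⁻² → (ℏc)² × (1 GeV in J)⁻² = 3.898 × 10⁻³² m².
Convert the energy scale: 7.80 eV⁻² = 7.80 × 10¹⁸ GeV⁻².
Result: 7.80 × 10¹⁸ × 3.898 × 10⁻³² = 3.040 × 10⁻¹³ m².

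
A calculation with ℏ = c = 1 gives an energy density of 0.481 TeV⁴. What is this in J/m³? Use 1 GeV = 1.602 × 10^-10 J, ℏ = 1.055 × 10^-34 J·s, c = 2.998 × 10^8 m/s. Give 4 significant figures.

1.001 × 10^49 J/m³

[E]/[L]³ = [E]⁴/(ℏc)³; restore (ℏc)⁻³.
1 GeV⁴ → 1/(ℏc)³ × (1 GeV in J)⁴ = 2.082 × 10^37 J/m³.
Convert the energy scale: 0.481 TeV⁴ = 4.81 × 10^11 GeV⁴.
Result: 4.81 × 10^11 × 2.082 × 10^37 = 1.001 × 10^49 J/m³.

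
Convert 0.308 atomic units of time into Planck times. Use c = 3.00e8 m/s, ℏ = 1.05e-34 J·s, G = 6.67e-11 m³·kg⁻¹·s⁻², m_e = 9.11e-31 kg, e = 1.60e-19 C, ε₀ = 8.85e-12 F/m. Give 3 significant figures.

1.38e26

atomic unit of time: τ_au = (4πε₀)²ℏ³/(m_e e⁴) = 2.40e-17 s
Planck time: t_P = √(ℏG/c⁵) = 5.37e-44 s
0.308 × 2.40e-17 / 5.37e-44 = 1.38e26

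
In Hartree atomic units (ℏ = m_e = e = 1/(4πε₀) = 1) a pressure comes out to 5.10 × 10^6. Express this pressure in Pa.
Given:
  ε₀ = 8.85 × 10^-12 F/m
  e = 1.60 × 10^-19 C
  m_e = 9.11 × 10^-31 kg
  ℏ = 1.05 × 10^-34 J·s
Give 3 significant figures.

One atomic unit of pressure: P_au = E_h/a₀³ = m_e⁴e¹⁰/((4πε₀)⁵ℏ⁸) = 3.01 × 10^13 Pa.
5.10 × 10^6 × 3.01 × 10^13 Pa = 1.54 × 10^20 Pa

1.54 × 10^20 Pa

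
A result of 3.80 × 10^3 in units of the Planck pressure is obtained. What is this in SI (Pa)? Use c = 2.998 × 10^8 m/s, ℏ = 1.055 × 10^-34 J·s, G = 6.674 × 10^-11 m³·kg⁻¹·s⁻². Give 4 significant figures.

One Planck pressure: p_P = c⁷/(ℏG²) = 4.632 × 10^113 Pa.
3.80 × 10^3 × 4.632 × 10^113 Pa = 1.760 × 10^117 Pa

1.760 × 10^117 Pa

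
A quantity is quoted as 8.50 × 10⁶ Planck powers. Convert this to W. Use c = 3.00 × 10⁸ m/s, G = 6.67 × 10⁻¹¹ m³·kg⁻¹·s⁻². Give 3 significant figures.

3.10 × 10⁵⁹ W

One Planck power: P_P = c⁵/G = 3.64 × 10⁵² W.
8.50 × 10⁶ × 3.64 × 10⁵² W = 3.10 × 10⁵⁹ W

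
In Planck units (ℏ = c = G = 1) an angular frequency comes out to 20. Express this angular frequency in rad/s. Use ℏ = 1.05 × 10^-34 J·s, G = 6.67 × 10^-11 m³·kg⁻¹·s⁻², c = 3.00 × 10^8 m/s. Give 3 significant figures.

3.73 × 10^44 rad/s

One Planck angular frequency: ω_P = √(c⁵/(ℏG)) = 1.86 × 10^43 rad/s.
20 × 1.86 × 10^43 rad/s = 3.73 × 10^44 rad/s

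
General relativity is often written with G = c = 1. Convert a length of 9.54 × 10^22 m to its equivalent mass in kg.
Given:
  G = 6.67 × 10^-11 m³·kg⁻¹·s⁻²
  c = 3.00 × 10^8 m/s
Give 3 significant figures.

Length → mass via c²/G.
9.54 × 10^22 m × (c²/G) = 1.29 × 10^50 kg

1.29 × 10^50 kg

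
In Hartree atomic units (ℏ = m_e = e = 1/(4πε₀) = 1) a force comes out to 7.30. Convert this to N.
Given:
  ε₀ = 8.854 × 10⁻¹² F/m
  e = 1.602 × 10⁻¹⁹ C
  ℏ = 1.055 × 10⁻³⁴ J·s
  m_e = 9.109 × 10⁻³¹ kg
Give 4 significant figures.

6.000 × 10⁻⁷ N

One atomic unit of force: F_au = E_h/a₀ = m_e²e⁶/((4πε₀)³ℏ⁴) = 8.220 × 10⁻⁸ N.
7.30 × 8.220 × 10⁻⁸ N = 6.000 × 10⁻⁷ N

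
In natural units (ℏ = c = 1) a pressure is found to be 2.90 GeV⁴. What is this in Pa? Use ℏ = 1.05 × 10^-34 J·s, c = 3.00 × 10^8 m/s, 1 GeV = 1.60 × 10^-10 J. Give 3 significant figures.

Pressure is [E]/[L]³ = [E]⁴/(ℏc)³.
1 GeV⁴ → 1/(ℏc)³ × (1 GeV in J)⁴ = 2.10 × 10^37 Pa.
Result: 2.90 × 2.10 × 10^37 = 6.08 × 10^37 Pa.

6.08 × 10^37 Pa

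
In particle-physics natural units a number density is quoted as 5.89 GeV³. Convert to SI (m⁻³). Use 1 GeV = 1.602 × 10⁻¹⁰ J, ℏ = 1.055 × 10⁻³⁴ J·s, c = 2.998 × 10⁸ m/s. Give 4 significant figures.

Number density is [L]⁻³ = [E]³/(ℏc)³.
1 GeV³ → 1/(ℏc)³ × (1 GeV in J)³ = 1.299 × 10⁴⁷ m⁻³.
Result: 5.89 × 1.299 × 10⁴⁷ = 7.653 × 10⁴⁷ m⁻³.

7.653 × 10⁴⁷ m⁻³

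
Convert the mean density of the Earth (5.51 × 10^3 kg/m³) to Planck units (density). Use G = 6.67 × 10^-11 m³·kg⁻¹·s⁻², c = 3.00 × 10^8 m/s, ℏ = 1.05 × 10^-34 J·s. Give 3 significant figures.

Planck density: ρ_P = c⁵/(ℏG²) = 5.20 × 10^96 kg/m³.
5.51 × 10^3 / 5.20 × 10^96 = 1.06 × 10^-93

1.06 × 10^-93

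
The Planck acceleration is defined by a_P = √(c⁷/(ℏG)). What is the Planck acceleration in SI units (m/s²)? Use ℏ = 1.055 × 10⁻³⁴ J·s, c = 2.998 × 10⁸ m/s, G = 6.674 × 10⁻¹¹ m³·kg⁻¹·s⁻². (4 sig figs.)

a_P = √(c⁷/(ℏG))
  = √(3.092 × 10¹⁰³)
  = 5.560 × 10⁵¹ m/s²

5.560 × 10⁵¹ m/s²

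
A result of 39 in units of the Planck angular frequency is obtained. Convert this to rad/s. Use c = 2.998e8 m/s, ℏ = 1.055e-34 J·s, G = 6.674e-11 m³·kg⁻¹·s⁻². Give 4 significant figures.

One Planck angular frequency: ω_P = √(c⁵/(ℏG)) = 1.855e43 rad/s.
39 × 1.855e43 rad/s = 7.233e44 rad/s

7.233e44 rad/s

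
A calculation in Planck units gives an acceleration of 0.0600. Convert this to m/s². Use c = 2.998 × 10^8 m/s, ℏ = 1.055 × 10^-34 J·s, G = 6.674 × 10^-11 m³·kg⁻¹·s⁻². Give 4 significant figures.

3.336 × 10^50 m/s²

One Planck acceleration: a_P = √(c⁷/(ℏG)) = 5.560 × 10^51 m/s².
0.0600 × 5.560 × 10^51 m/s² = 3.336 × 10^50 m/s²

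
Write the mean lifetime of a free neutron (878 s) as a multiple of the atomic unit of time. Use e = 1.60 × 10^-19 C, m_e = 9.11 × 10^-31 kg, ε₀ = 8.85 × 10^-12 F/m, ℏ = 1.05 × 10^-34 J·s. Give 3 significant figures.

atomic unit of time: τ_au = (4πε₀)²ℏ³/(m_e e⁴) = 2.40 × 10^-17 s.
878 / 2.40 × 10^-17 = 3.66 × 10^19

3.66 × 10^19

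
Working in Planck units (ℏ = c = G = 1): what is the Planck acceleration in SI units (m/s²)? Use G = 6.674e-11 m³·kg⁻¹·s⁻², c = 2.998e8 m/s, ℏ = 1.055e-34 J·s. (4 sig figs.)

The unique combination of the constants set to 1 with dimensions of acceleration is a_P = √(c⁷/(ℏG)).
  = √(3.092e103)
  = 5.560e51 m/s²

5.560e51 m/s²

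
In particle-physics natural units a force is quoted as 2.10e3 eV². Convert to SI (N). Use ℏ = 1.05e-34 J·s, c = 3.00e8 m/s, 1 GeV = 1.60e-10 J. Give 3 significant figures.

1.71e-9 N

Force is [E]/[L] = [E]²/(ℏc); restore (ℏc)⁻¹.
1 GeV² → 1/(ℏc) × (1 GeV in J)² = 8.13e5 N.
Convert the energy scale: 2.10e3 eV² = 2.10e-15 GeV².
Result: 2.10e-15 × 8.13e5 = 1.71e-9 N.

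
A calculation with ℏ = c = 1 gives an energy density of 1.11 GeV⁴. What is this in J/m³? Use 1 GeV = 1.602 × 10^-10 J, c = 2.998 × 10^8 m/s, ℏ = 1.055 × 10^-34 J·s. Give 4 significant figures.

2.311 × 10^37 J/m³

[E]/[L]³ = [E]⁴/(ℏc)³; restore (ℏc)⁻³.
1 GeV⁴ → 1/(ℏc)³ × (1 GeV in J)⁴ = 2.082 × 10^37 J/m³.
Result: 1.11 × 2.082 × 10^37 = 2.311 × 10^37 J/m³.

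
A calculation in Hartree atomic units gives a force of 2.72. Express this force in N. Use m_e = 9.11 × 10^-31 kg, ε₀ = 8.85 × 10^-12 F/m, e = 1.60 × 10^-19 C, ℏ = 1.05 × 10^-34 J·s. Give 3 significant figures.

One atomic unit of force: F_au = E_h/a₀ = m_e²e⁶/((4πε₀)³ℏ⁴) = 8.33 × 10^-8 N.
2.72 × 8.33 × 10^-8 N = 2.27 × 10^-7 N

2.27 × 10^-7 N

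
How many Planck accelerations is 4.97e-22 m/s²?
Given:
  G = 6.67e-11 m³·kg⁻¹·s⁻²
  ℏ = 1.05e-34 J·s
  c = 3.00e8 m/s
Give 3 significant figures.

8.89e-74

Planck acceleration: a_P = √(c⁷/(ℏG)) = 5.59e51 m/s².
4.97e-22 / 5.59e51 = 8.89e-74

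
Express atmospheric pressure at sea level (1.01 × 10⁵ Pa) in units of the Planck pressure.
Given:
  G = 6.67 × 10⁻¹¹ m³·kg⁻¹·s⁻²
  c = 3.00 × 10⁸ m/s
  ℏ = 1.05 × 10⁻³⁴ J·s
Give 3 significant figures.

2.16 × 10⁻¹⁰⁹

Planck pressure: p_P = c⁷/(ℏG²) = 4.68 × 10¹¹³ Pa.
1.01 × 10⁵ / 4.68 × 10¹¹³ = 2.16 × 10⁻¹⁰⁹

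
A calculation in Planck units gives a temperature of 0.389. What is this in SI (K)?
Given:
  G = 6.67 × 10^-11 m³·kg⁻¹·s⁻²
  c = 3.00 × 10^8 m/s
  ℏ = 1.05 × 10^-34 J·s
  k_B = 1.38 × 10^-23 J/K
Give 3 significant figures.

One Planck temperature: T_P = √(ℏc⁵/G) / k_B = 1.42 × 10^32 K.
0.389 × 1.42 × 10^32 K = 5.51 × 10^31 K

5.51 × 10^31 K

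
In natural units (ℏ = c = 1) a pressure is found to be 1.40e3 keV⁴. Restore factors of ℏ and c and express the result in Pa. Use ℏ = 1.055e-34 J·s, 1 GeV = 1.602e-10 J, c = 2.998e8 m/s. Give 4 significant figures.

2.914e16 Pa

Pressure is [E]/[L]³ = [E]⁴/(ℏc)³.
1 GeV⁴ → 1/(ℏc)³ × (1 GeV in J)⁴ = 2.082e37 Pa.
Convert the energy scale: 1.40e3 keV⁴ = 1.40e-21 GeV⁴.
Result: 1.40e-21 × 2.082e37 = 2.914e16 Pa.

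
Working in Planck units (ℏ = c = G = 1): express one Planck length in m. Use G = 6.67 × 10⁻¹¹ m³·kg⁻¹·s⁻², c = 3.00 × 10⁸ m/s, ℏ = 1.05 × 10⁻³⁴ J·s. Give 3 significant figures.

1.61 × 10⁻³⁵ m

The unique combination of the constants set to 1 with dimensions of length is ℓ_P = √(ℏG/c³).
  = √(2.59 × 10⁻⁷⁰)
  = 1.61 × 10⁻³⁵ m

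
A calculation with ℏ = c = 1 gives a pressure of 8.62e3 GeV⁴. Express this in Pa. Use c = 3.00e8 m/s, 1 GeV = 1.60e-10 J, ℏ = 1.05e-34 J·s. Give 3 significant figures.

1.81e41 Pa

Pressure is [E]/[L]³ = [E]⁴/(ℏc)³.
1 GeV⁴ → 1/(ℏc)³ × (1 GeV in J)⁴ = 2.10e37 Pa.
Result: 8.62e3 × 2.10e37 = 1.81e41 Pa.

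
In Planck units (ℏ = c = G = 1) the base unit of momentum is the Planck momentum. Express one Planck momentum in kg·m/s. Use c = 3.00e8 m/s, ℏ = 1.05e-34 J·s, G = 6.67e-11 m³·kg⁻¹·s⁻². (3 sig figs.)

p_P = √(ℏc³/G)
  = √(42.5)
  = 6.52 kg·m/s

6.52 kg·m/s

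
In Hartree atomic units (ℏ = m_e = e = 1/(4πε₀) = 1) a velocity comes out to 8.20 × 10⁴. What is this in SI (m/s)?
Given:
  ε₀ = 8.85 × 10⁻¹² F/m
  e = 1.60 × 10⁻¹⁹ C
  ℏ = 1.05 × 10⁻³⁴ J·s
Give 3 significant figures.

One atomic unit of velocity: v_au = e²/(4πε₀ℏ) = 2.19 × 10⁶ m/s.
8.20 × 10⁴ × 2.19 × 10⁶ m/s = 1.80 × 10¹¹ m/s

1.80 × 10¹¹ m/s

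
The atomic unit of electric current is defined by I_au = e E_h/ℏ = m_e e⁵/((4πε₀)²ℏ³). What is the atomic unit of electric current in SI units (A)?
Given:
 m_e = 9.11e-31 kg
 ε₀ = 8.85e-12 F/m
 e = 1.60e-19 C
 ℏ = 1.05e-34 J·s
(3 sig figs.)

I_au = e E_h/ℏ = m_e e⁵/((4πε₀)²ℏ³)
E_h = 4.38e-18 J
e·E_h/ℏ = 6.67e-3 A

6.67e-3 A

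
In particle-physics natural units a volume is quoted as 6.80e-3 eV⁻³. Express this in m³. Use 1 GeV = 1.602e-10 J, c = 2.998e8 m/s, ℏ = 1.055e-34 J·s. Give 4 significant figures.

5.233e-23 m³

Volume is [L]³ = [E]⁻³·(ℏc)³.
1 GeV⁻³ → (ℏc)³ × (1 GeV in J)⁻³ = 7.696e-48 m³.
Convert the energy scale: 6.80e-3 eV⁻³ = 6.80e24 GeV⁻³.
Result: 6.80e24 × 7.696e-48 = 5.233e-23 m³.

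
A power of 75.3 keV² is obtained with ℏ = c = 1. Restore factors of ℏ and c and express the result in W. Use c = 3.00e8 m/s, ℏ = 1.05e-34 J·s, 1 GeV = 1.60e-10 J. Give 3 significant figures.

Power is [E]/[T] = [E]²/ℏ.
1 GeV² → 1/ℏ × (1 GeV in J)² = 2.44e14 W.
Convert the energy scale: 75.3 keV² = 7.53e-11 GeV².
Result: 7.53e-11 × 2.44e14 = 1.84e4 W.

1.84e4 W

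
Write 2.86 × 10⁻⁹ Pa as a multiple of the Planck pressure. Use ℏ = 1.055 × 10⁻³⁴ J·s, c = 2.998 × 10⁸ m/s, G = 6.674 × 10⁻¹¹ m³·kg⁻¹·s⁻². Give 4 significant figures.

6.174 × 10⁻¹²³

Planck pressure: p_P = c⁷/(ℏG²) = 4.632 × 10¹¹³ Pa.
2.86 × 10⁻⁹ / 4.632 × 10¹¹³ = 6.174 × 10⁻¹²³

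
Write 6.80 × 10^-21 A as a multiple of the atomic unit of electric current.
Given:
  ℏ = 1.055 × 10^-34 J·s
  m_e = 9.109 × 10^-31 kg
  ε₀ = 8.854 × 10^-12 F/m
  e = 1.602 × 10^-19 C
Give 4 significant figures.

1.028 × 10^-18

atomic unit of electric current: I_au = e E_h/ℏ = m_e e⁵/((4πε₀)²ℏ³) = 6.612 × 10^-3 A.
6.80 × 10^-21 / 6.612 × 10^-3 = 1.028 × 10^-18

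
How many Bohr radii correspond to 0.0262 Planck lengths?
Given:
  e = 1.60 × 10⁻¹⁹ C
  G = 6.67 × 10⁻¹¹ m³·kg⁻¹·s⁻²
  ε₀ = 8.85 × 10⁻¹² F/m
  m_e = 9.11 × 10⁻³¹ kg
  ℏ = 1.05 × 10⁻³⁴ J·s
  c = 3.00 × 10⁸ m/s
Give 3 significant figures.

8.03 × 10⁻²⁷

Planck length: ℓ_P = √(ℏG/c³) = 1.61 × 10⁻³⁵ m
Bohr radius: a₀ = 4πε₀ℏ²/(m_e e²) = 5.26 × 10⁻¹¹ m
0.0262 × 1.61 × 10⁻³⁵ / 5.26 × 10⁻¹¹ = 8.03 × 10⁻²⁷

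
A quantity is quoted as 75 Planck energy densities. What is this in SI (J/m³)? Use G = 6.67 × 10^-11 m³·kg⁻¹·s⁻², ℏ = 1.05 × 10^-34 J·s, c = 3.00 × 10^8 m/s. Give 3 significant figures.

One Planck energy density: u_P = c⁷/(ℏG²) = 4.68 × 10^113 J/m³.
75 × 4.68 × 10^113 J/m³ = 3.51 × 10^115 J/m³

3.51 × 10^115 J/m³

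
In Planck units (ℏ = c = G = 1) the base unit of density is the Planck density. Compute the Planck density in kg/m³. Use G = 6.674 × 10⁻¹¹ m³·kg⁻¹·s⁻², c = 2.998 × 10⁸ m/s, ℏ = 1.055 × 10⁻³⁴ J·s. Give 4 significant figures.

5.154 × 10⁹⁶ kg/m³

ρ_P = c⁵/(ℏG²)
  = 2.422 × 10⁴² / 4.699 × 10⁻⁵⁵
  = 5.154 × 10⁹⁶ kg/m³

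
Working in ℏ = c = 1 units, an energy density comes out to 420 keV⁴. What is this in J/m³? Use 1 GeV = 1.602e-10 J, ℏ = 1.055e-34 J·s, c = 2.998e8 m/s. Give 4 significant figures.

[E]/[L]³ = [E]⁴/(ℏc)³; restore (ℏc)⁻³.
1 GeV⁴ → 1/(ℏc)³ × (1 GeV in J)⁴ = 2.082e37 J/m³.
Convert the energy scale: 420 keV⁴ = 4.20e-22 GeV⁴.
Result: 4.20e-22 × 2.082e37 = 8.743e15 J/m³.

8.743e15 J/m³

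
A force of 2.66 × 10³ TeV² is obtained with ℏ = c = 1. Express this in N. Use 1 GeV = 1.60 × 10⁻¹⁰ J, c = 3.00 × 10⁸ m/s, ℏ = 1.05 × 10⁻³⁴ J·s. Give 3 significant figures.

2.16 × 10¹⁵ N

Force is [E]/[L] = [E]²/(ℏc); restore (ℏc)⁻¹.
1 GeV² → 1/(ℏc) × (1 GeV in J)² = 8.13 × 10⁵ N.
Convert the energy scale: 2.66 × 10³ TeV² = 2.66 × 10⁹ GeV².
Result: 2.66 × 10⁹ × 8.13 × 10⁵ = 2.16 × 10¹⁵ N.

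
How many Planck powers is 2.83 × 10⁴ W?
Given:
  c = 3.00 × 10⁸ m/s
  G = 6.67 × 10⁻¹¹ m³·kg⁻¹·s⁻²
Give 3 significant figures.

7.77 × 10⁻⁴⁹

Planck power: P_P = c⁵/G = 3.64 × 10⁵² W.
2.83 × 10⁴ / 3.64 × 10⁵² = 7.77 × 10⁻⁴⁹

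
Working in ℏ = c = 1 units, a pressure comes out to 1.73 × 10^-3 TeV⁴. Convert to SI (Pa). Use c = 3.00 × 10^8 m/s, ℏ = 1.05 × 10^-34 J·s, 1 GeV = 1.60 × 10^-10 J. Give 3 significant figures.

3.63 × 10^46 Pa

Pressure is [E]/[L]³ = [E]⁴/(ℏc)³.
1 GeV⁴ → 1/(ℏc)³ × (1 GeV in J)⁴ = 2.10 × 10^37 Pa.
Convert the energy scale: 1.73 × 10^-3 TeV⁴ = 1.73 × 10^9 GeV⁴.
Result: 1.73 × 10^9 × 2.10 × 10^37 = 3.63 × 10^46 Pa.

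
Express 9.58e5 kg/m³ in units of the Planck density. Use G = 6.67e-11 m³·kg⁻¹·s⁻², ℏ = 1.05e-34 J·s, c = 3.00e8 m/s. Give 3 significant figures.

Planck density: ρ_P = c⁵/(ℏG²) = 5.20e96 kg/m³.
9.58e5 / 5.20e96 = 1.84e-91

1.84e-91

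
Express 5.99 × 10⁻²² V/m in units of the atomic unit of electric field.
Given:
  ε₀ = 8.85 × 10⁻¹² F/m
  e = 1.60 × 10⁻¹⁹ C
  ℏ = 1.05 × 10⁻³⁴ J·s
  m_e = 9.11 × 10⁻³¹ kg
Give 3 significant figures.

atomic unit of electric field: E_au = E_h/(e a₀) = m_e²e⁵/((4πε₀)³ℏ⁴) = 5.20 × 10¹¹ V/m.
5.99 × 10⁻²² / 5.20 × 10¹¹ = 1.15 × 10⁻³³

1.15 × 10⁻³³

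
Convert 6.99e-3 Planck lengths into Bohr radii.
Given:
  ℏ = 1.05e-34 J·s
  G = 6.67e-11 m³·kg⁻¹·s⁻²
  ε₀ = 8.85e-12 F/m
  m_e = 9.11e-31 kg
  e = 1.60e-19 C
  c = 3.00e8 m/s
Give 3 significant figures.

Planck length: ℓ_P = √(ℏG/c³) = 1.61e-35 m
Bohr radius: a₀ = 4πε₀ℏ²/(m_e e²) = 5.26e-11 m
6.99e-3 × 1.61e-35 / 5.26e-11 = 2.14e-27

2.14e-27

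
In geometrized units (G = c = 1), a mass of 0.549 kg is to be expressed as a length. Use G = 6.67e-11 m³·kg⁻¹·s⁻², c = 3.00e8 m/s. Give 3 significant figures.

4.07e-28 m

In G = c = 1 units mass has dimensions of length; the conversion factor is G/c².
0.549 kg × (G/c²) = 4.07e-28 m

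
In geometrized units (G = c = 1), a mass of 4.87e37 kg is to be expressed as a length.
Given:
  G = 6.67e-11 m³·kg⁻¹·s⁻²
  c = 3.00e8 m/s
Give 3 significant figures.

In G = c = 1 units mass has dimensions of length; the conversion factor is G/c².
4.87e37 kg × (G/c²) = 3.61e10 m

3.61e10 m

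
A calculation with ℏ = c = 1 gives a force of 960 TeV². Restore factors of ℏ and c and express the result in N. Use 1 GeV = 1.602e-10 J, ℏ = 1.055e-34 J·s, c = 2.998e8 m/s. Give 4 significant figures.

Force is [E]/[L] = [E]²/(ℏc); restore (ℏc)⁻¹.
1 GeV² → 1/(ℏc) × (1 GeV in J)² = 8.114e5 N.
Convert the energy scale: 960 TeV² = 9.60e8 GeV².
Result: 9.60e8 × 8.114e5 = 7.790e14 N.

7.790e14 N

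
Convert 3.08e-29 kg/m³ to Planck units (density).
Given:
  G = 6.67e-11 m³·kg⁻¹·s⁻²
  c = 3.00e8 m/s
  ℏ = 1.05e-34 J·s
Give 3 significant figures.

5.92e-126

Planck density: ρ_P = c⁵/(ℏG²) = 5.20e96 kg/m³.
3.08e-29 / 5.20e96 = 5.92e-126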